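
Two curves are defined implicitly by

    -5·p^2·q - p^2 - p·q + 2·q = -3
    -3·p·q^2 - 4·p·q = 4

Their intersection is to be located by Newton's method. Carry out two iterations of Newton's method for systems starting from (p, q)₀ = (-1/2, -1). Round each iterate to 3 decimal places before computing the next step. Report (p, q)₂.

(-1.952, -5.455)

At (-1/2, -1): F = (1.500, -4.500).
Jacobian J = [[-10·p·q - 2·p - q, -5·p^2 - p + 2], [-3·q^2 - 4·q, -6·p·q - 4·p]].
At the point, J = [[-3.000, 1.250], [1.000, -1.000]] (det J = 1.750).
Solving J·Δ = −F gives Δ = (-2.357, -6.857).
Then the next iterate is (p, q)₁ = (-2.857, -7.857).
Round to (-2.857, -7.857) and repeat: F = (277.33791, 435.31902), J = [[-210.90349, -35.95525], [-153.76935, -123.25669]].
Δ = (0.905, 2.402), so (p, q)₂ = (-1.952, -5.455).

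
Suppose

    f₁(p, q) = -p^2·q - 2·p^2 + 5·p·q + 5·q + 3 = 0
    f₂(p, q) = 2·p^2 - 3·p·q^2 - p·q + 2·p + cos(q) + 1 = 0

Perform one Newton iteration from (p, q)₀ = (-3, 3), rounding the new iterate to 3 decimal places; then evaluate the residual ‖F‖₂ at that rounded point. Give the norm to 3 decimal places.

35.020

At (-3, 3): F = (-72.000, 102.01001).
Jacobian J = [[-2·p·q - 4·p + 5·q, -p^2 + 5·p + 5], [4·p - 3·q^2 - q + 2, -6·p·q - p - sin(q)]].
At the point, J = [[45.000, -19.000], [-40.000, 56.85888]] (det J = 1798.64960).
Solving J·Δ = −F gives Δ = (1.198, -0.951).
Then the next iterate is (p, q)₁ = (-1.802, 2.049).
Re-evaluating at (-1.802, 2.049): F = (-18.36442, 29.81908), so ‖F‖₂ = 35.020.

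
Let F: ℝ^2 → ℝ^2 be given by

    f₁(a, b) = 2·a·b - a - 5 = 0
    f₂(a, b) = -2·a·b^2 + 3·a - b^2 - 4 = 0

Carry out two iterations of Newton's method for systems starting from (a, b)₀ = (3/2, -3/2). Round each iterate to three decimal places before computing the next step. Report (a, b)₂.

At (3/2, -3/2): F = (-11.000, -8.500).
Jacobian J = [[2·b - 1, 2·a], [-2·b^2 + 3, -4·a·b - 2·b]].
At the point, J = [[-4.000, 3.000], [-1.500, 12.000]] (det J = -43.500).
Solving J·Δ = −F gives Δ = (-2.448, 0.402).
Then the next iterate is (a, b)₁ = (-0.948, -1.098).
Round to (-0.948, -1.098) and repeat: F = (-1.97019, -5.76378), J = [[-3.196, -1.896], [0.58879, -1.96762]].
Δ = (0.952, -2.644), so (a, b)₂ = (0.004, -3.742).

(0.004, -3.742)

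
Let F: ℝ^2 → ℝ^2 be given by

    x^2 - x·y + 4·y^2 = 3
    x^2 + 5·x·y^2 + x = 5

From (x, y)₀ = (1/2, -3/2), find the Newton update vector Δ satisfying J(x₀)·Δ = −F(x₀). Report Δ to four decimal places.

(0.2404, 0.6081)

At (1/2, -3/2): F = (7.0000, 1.3750).
Jacobian J = [[2·x - y, -x + 8·y], [2·x + 5·y^2 + 1, 10·x·y]].
At the point, J = [[2.5000, -12.5000], [13.2500, -7.5000]] (det J = 146.8750).
Solving J·Δ = −F gives Δ = (0.2404, 0.6081).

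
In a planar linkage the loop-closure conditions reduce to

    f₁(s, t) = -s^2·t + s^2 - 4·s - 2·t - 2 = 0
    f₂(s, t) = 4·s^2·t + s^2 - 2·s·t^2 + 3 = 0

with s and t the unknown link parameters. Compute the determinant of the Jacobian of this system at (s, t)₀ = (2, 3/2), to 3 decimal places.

117.000

J = [[-2·s·t + 2·s - 4, -s^2 - 2], [8·s·t + 2·s - 2·t^2, 4·s^2 - 4·s·t]].
At the point, J = [[-6.000, -6.000], [23.500, 4.000]].
det J = 117.000.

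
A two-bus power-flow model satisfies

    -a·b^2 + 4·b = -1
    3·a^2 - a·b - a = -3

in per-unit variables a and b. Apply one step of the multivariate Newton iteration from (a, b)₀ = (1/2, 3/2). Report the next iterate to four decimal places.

(-73.0000, -67.0000)

At (1/2, 3/2): F = (5.8750, 2.5000).
Jacobian J = [[-b^2, -2·a·b + 4], [6·a - b - 1, -a]].
At the point, J = [[-2.2500, 2.5000], [0.5000, -0.5000]] (det J = -0.1250).
Solving J·Δ = −F gives Δ = (-73.5000, -68.5000).
Then the next iterate is (a, b)₁ = (-73.0000, -67.0000).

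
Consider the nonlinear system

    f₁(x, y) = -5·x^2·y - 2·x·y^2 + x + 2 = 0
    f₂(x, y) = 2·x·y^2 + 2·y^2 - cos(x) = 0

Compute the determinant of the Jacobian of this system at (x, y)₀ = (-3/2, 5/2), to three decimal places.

-173.134

J = [[-10·x·y - 2·y^2 + 1, -5·x^2 - 4·x·y], [2·y^2 + sin(x), 4·x·y + 4·y]].
At the point, J = [[26.000, 3.750], [11.50251, -5.000]].
det J = -173.134.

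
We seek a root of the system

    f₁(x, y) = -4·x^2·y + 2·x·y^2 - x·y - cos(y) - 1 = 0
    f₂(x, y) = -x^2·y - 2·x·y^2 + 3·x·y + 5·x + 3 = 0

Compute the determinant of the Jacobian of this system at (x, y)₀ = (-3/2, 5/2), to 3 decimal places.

494.261

J = [[-8·x·y + 2·y^2 - y, -4·x^2 + 4·x·y - x + sin(y)], [-2·x·y - 2·y^2 + 3·y + 5, -x^2 - 4·x·y + 3·x]].
At the point, J = [[40.000, -21.90153], [7.500, 8.250]].
det J = 494.261.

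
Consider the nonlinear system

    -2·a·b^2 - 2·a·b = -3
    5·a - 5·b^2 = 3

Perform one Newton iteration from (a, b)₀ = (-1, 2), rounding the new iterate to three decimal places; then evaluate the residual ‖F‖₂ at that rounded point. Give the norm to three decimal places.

At (-1, 2): F = (15.000, -28.000).
Jacobian J = [[-2·b^2 - 2·b, -4·a·b - 2·a], [5, -10·b]].
At the point, J = [[-12.000, 10.000], [5.000, -20.000]] (det J = 190.000).
Solving J·Δ = −F gives Δ = (0.105, -1.374).
Then the next iterate is (a, b)₁ = (-0.895, 0.626).
Re-evaluating at (-0.895, 0.626): F = (4.82200, -9.43438), so ‖F‖₂ = 10.595.

10.595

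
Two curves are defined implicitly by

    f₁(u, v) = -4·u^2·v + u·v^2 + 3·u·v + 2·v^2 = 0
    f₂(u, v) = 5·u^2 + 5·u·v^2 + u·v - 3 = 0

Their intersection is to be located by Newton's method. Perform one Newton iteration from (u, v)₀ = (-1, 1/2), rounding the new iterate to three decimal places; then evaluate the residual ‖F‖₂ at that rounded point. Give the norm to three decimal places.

0.971

At (-1, 1/2): F = (-3.250, 0.250).
Jacobian J = [[-8·u·v + v^2 + 3·v, -4·u^2 + 2·u·v + 3·u + 4·v], [10·u + 5·v^2 + v, 10·u·v + u]].
At the point, J = [[5.750, -6.000], [-8.250, -6.000]] (det J = -84.000).
Solving J·Δ = −F gives Δ = (0.250, -0.302).
Then the next iterate is (u, v)₁ = (-0.750, 0.198).
Re-evaluating at (-0.750, 0.198): F = (-0.84200, -0.48302), so ‖F‖₂ = 0.971.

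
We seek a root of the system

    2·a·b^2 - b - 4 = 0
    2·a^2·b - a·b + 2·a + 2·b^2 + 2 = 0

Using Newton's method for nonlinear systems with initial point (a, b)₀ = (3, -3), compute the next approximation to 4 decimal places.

At (3, -3): F = (53.0000, -19.0000).
Jacobian J = [[2·b^2, 4·a·b - 1], [4·a·b - b + 2, 2·a^2 - a + 4·b]].
At the point, J = [[18.0000, -37.0000], [-31.0000, 3.0000]] (det J = -1093.0000).
Solving J·Δ = −F gives Δ = (-0.4977, 1.1903).
Then the next iterate is (a, b)₁ = (2.5023, -1.8097).

(2.5023, -1.8097)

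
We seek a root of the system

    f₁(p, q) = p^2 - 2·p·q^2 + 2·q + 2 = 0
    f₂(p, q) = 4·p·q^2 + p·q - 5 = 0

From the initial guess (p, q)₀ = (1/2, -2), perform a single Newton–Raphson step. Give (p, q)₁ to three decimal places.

At (1/2, -2): F = (-5.750, 2.000).
Jacobian J = [[2·p - 2·q^2, -4·p·q + 2], [4·q^2 + q, 8·p·q + p]].
At the point, J = [[-7.000, 6.000], [14.000, -7.500]] (det J = -31.500).
Solving J·Δ = −F gives Δ = (0.988, 2.111).
Then the next iterate is (p, q)₁ = (1.488, 0.111).

(1.488, 0.111)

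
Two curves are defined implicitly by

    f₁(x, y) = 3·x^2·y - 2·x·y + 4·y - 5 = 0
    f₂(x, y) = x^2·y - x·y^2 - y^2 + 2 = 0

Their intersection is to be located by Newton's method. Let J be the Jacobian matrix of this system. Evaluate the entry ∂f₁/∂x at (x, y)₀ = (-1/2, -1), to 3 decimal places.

5.000

∂f₁/∂x = 6·x·y - 2·y.
At (-1/2, -1) this is 5.000.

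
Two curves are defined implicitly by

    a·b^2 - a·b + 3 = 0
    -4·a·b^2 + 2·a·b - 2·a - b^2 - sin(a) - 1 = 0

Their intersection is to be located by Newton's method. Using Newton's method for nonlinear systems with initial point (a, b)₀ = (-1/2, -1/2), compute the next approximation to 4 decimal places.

At (-1/2, -1/2): F = (2.6250, 1.229426).
Jacobian J = [[b^2 - b, 2·a·b - a], [-4·b^2 + 2·b - cos(a) - 2, -8·a·b + 2·a - 2·b]].
At the point, J = [[0.7500, 1.0000], [-4.877583, -2.0000]] (det J = 3.377583).
Solving J·Δ = −F gives Δ = (1.9184, -4.0638).
Then the next iterate is (a, b)₁ = (1.4184, -4.5638).

(1.4184, -4.5638)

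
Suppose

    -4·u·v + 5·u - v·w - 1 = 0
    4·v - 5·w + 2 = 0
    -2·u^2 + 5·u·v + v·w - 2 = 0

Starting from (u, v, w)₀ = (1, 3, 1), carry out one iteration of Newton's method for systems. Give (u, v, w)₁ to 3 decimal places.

(0.743, 1.027, 1.221)

At (1, 3, 1): F = (-11.000, 9.000, 14.000).
Jacobian J = [[-4·v + 5, -4·u - w, -v], [0, 4, -5], [-4·u + 5·v, 5·u + w, v]].
At the point, J = [[-7.000, -5.000, -3.000], [0.000, 4.000, -5.000], [11.000, 6.000, 3.000]] (det J = 113.000).
Solving J·Δ = −F gives Δ = (-0.257, -1.973, 0.221).
Then the next iterate is (u, v, w)₁ = (0.743, 1.027, 1.221).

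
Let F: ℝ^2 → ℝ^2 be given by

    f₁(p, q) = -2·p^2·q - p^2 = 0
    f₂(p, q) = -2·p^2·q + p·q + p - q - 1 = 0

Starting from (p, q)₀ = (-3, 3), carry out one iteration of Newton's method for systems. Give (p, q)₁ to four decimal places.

(-2.3824, 0.9412)

At (-3, 3): F = (-63.0000, -70.0000).
Jacobian J = [[-4·p·q - 2·p, -2·p^2], [-4·p·q + q + 1, -2·p^2 + p - 1]].
At the point, J = [[42.0000, -18.0000], [40.0000, -22.0000]] (det J = -204.0000).
Solving J·Δ = −F gives Δ = (0.6176, -2.0588).
Then the next iterate is (p, q)₁ = (-2.3824, 0.9412).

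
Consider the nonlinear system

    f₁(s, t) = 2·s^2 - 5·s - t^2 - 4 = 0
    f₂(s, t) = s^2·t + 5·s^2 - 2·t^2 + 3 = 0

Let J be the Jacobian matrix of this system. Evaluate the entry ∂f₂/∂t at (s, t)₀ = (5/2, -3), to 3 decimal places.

∂f₂/∂t = s^2 - 4·t.
At (5/2, -3) this is 18.250.

18.250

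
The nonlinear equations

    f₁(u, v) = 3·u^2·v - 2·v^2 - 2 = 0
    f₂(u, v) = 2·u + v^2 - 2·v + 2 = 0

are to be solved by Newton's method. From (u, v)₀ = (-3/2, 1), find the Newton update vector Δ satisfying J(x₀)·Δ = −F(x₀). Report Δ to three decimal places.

(1.000, 2.273)

At (-3/2, 1): F = (2.750, -2.000).
Jacobian J = [[6·u·v, 3·u^2 - 4·v], [2, 2·v - 2]].
At the point, J = [[-9.000, 2.750], [2.000, 0.000]] (det J = -5.500).
Solving J·Δ = −F gives Δ = (1.000, 2.273).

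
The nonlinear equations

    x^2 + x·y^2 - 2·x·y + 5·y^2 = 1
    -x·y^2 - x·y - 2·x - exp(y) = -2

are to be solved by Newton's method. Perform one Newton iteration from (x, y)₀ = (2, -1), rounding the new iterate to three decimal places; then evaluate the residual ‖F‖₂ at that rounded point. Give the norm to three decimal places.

At (2, -1): F = (14.000, -2.36788).
Jacobian J = [[2·x + y^2 - 2·y, 2·x·y - 2·x + 10·y], [-y^2 - y - 2, -2·x·y - x - exp(y)]].
At the point, J = [[7.000, -18.000], [-2.000, 1.63212]] (det J = -24.57516).
Solving J·Δ = −F gives Δ = (-0.805, 0.465).
Then the next iterate is (x, y)₁ = (1.195, -0.535).
Re-evaluating at (1.195, -0.535): F = (3.47984, -0.67838), so ‖F‖₂ = 3.545.

3.545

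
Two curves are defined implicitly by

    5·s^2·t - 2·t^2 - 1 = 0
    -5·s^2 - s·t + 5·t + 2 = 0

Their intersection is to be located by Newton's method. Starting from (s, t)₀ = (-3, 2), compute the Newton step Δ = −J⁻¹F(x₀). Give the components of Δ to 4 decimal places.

At (-3, 2): F = (81.0000, -27.0000).
Jacobian J = [[10·s·t, 5·s^2 - 4·t], [-10·s - t, -s + 5]].
At the point, J = [[-60.0000, 37.0000], [28.0000, 8.0000]] (det J = -1516.0000).
Solving J·Δ = −F gives Δ = (1.0864, -0.4274).

(1.0864, -0.4274)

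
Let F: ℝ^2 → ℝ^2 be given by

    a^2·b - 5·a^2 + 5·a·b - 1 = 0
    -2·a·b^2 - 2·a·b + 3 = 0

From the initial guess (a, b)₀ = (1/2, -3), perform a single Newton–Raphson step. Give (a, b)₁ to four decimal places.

(-0.0396, -3.6951)

At (1/2, -3): F = (-10.5000, -3.0000).
Jacobian J = [[2·a·b - 10·a + 5·b, a^2 + 5·a], [-2·b^2 - 2·b, -4·a·b - 2·a]].
At the point, J = [[-23.0000, 2.7500], [-12.0000, 5.0000]] (det J = -82.0000).
Solving J·Δ = −F gives Δ = (-0.5396, -0.6951).
Then the next iterate is (a, b)₁ = (-0.0396, -3.6951).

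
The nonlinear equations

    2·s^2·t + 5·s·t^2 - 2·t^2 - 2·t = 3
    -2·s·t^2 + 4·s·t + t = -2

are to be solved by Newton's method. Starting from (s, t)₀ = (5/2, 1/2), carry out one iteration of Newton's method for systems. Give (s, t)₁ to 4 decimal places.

At (5/2, 1/2): F = (4.8750, 6.2500).
Jacobian J = [[4·s·t + 5·t^2, 2·s^2 + 10·s·t - 4·t - 2], [-2·t^2 + 4·t, -4·s·t + 4·s + 1]].
At the point, J = [[6.2500, 21.0000], [1.5000, 6.0000]] (det J = 6.0000).
Solving J·Δ = −F gives Δ = (17.0000, -5.2917).
Then the next iterate is (s, t)₁ = (19.5000, -4.7917).

(19.5000, -4.7917)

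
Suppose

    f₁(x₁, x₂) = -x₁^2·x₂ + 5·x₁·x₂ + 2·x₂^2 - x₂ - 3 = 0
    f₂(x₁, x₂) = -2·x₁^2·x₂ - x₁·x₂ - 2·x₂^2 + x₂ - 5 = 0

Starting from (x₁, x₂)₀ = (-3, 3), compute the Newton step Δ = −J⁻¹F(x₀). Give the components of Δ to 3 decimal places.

At (-3, 3): F = (-60.000, -65.000).
Jacobian J = [[-2·x₁·x₂ + 5·x₂, -x₁^2 + 5·x₁ + 4·x₂ - 1], [-4·x₁·x₂ - x₂, -2·x₁^2 - x₁ - 4·x₂ + 1]].
At the point, J = [[33.000, -13.000], [33.000, -26.000]] (det J = -429.000).
Solving J·Δ = −F gives Δ = (1.667, -0.385).

(1.667, -0.385)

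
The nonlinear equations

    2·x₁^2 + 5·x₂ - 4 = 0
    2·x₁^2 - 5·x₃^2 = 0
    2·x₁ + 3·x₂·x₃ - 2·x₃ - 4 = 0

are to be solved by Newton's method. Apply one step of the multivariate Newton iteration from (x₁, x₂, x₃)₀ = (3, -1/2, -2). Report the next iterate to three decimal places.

At (3, -1/2, -2): F = (11.500, -2.000, 9.000).
Jacobian J = [[4·x₁, 5, 0], [4·x₁, 0, -10·x₃], [2, 3·x₃, 3·x₂ - 2]].
At the point, J = [[12.000, 5.000, 0.000], [12.000, 0.000, 20.000], [2.000, -6.000, -3.500]] (det J = 1850.000).
Solving J·Δ = −F gives Δ = (-1.214, 0.612, 0.828).
Then the next iterate is (x₁, x₂, x₃)₁ = (1.786, 0.112, -1.172).

(1.786, 0.112, -1.172)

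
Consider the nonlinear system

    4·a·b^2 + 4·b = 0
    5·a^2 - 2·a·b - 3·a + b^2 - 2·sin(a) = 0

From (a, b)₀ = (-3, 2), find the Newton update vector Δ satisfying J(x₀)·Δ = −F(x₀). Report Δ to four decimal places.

At (-3, 2): F = (-40.0000, 70.282240).
Jacobian J = [[4·b^2, 8·a·b + 4], [10·a - 2·b - 2·cos(a) - 3, -2·a + 2·b]].
At the point, J = [[16.0000, -44.0000], [-35.020015, 10.0000]] (det J = -1380.880660).
Solving J·Δ = −F gives Δ = (1.9498, -0.2001).

(1.9498, -0.2001)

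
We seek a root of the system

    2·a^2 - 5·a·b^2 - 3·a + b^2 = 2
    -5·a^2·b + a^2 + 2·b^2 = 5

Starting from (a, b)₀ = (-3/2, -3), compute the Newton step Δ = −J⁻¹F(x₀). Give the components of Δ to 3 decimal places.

At (-3/2, -3): F = (83.500, 49.000).
Jacobian J = [[4·a - 5·b^2 - 3, -10·a·b + 2·b], [-10·a·b + 2·a, -5·a^2 + 4·b]].
At the point, J = [[-54.000, -51.000], [-48.000, -23.250]] (det J = -1192.500).
Solving J·Δ = −F gives Δ = (0.468, 1.142).

(0.468, 1.142)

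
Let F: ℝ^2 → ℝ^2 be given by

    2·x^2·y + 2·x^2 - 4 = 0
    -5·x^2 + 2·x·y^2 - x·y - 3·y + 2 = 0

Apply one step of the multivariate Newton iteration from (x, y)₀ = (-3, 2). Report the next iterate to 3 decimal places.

(-3.028, -0.833)

At (-3, 2): F = (50.000, -67.000).
Jacobian J = [[4·x·y + 4·x, 2·x^2], [-10·x + 2·y^2 - y, 4·x·y - x - 3]].
At the point, J = [[-36.000, 18.000], [36.000, -24.000]] (det J = 216.000).
Solving J·Δ = −F gives Δ = (-0.028, -2.833).
Then the next iterate is (x, y)₁ = (-3.028, -0.833).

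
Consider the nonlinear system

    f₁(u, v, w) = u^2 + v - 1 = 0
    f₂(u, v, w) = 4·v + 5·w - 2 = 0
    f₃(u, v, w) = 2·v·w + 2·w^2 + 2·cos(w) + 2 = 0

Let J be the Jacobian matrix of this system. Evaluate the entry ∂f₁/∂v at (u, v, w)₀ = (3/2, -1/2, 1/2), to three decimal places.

∂f₁/∂v = 1.
At (3/2, -1/2, 1/2) this is 1.000.

1.000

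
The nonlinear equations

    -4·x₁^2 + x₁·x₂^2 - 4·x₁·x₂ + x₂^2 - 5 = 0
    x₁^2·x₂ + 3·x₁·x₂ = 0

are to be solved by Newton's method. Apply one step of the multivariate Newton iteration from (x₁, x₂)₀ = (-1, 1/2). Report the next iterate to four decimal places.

At (-1, 1/2): F = (-7.0000, -1.0000).
Jacobian J = [[-8·x₁ + x₂^2 - 4·x₂, 2·x₁·x₂ - 4·x₁ + 2·x₂], [2·x₁·x₂ + 3·x₂, x₁^2 + 3·x₁]].
At the point, J = [[6.2500, 4.0000], [0.5000, -2.0000]] (det J = -14.5000).
Solving J·Δ = −F gives Δ = (1.2414, -0.1897).
Then the next iterate is (x₁, x₂)₁ = (0.2414, 0.3103).

(0.2414, 0.3103)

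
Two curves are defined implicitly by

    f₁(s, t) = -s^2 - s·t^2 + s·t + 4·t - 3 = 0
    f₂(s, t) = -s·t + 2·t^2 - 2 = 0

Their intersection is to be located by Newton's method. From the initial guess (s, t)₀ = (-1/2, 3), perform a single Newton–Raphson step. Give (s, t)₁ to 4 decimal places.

(0.2703, 1.7849)

At (-1/2, 3): F = (11.7500, 17.5000).
Jacobian J = [[-2·s - t^2 + t, -2·s·t + s + 4], [-t, -s + 4·t]].
At the point, J = [[-5.0000, 6.5000], [-3.0000, 12.5000]] (det J = -43.0000).
Solving J·Δ = −F gives Δ = (0.7703, -1.2151).
Then the next iterate is (s, t)₁ = (0.2703, 1.7849).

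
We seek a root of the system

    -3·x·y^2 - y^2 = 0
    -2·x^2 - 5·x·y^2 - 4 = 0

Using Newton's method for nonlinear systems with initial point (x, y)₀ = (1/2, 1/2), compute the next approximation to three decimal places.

At (1/2, 1/2): F = (-0.625, -5.125).
Jacobian J = [[-3·y^2, -6·x·y - 2·y], [-4·x - 5·y^2, -10·x·y]].
At the point, J = [[-0.750, -2.500], [-3.250, -2.500]] (det J = -6.250).
Solving J·Δ = −F gives Δ = (-1.800, 0.290).
Then the next iterate is (x, y)₁ = (-1.300, 0.790).

(-1.300, 0.790)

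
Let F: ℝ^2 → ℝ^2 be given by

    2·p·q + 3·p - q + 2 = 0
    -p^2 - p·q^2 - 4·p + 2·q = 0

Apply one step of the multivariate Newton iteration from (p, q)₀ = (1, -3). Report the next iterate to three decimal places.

(5.000, 7.000)

At (1, -3): F = (2.000, -20.000).
Jacobian J = [[2·q + 3, 2·p - 1], [-2·p - q^2 - 4, -2·p·q + 2]].
At the point, J = [[-3.000, 1.000], [-15.000, 8.000]] (det J = -9.000).
Solving J·Δ = −F gives Δ = (4.000, 10.000).
Then the next iterate is (p, q)₁ = (5.000, 7.000).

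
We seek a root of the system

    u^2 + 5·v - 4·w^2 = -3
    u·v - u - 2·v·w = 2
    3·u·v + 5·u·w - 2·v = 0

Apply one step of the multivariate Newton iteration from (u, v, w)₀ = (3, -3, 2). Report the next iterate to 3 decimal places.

(-0.769, -0.110, 0.302)

At (3, -3, 2): F = (-19.000, -2.000, 9.000).
Jacobian J = [[2·u, 5, -8·w], [v - 1, u - 2·w, -2·v], [3·v + 5·w, 3·u - 2, 5·u]].
At the point, J = [[6.000, 5.000, -16.000], [-4.000, -1.000, 6.000], [1.000, 7.000, 15.000]] (det J = 420.000).
Solving J·Δ = −F gives Δ = (-3.769, 2.890, -1.698).
Then the next iterate is (u, v, w)₁ = (-0.769, -0.110, 0.302).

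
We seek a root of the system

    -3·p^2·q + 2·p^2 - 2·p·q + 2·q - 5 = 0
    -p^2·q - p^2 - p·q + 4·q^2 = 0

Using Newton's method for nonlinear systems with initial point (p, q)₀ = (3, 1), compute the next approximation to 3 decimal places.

At (3, 1): F = (-18.000, -17.000).
Jacobian J = [[-6·p·q + 4·p - 2·q, -3·p^2 - 2·p + 2], [-2·p·q - 2·p - q, -p^2 - p + 8·q]].
At the point, J = [[-8.000, -31.000], [-13.000, -4.000]] (det J = -371.000).
Solving J·Δ = −F gives Δ = (-1.226, -0.264).
Then the next iterate is (p, q)₁ = (1.774, 0.736).

(1.774, 0.736)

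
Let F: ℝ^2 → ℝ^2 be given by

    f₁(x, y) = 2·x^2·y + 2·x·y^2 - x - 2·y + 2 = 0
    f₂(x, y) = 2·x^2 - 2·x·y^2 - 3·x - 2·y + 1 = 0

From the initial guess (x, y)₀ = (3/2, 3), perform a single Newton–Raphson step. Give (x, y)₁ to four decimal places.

(1.3879, 1.4841)

At (3/2, 3): F = (35.0000, -32.0000).
Jacobian J = [[4·x·y + 2·y^2 - 1, 2·x^2 + 4·x·y - 2], [4·x - 2·y^2 - 3, -4·x·y - 2]].
At the point, J = [[35.0000, 20.5000], [-15.0000, -20.0000]] (det J = -392.5000).
Solving J·Δ = −F gives Δ = (-0.1121, -1.5159).
Then the next iterate is (x, y)₁ = (1.3879, 1.4841).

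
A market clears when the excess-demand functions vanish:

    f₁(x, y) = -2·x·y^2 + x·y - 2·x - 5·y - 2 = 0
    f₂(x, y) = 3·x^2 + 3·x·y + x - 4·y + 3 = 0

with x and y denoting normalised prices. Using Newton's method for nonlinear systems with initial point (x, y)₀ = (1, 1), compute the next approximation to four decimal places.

At (1, 1): F = (-10.0000, 6.0000).
Jacobian J = [[-2·y^2 + y - 2, -4·x·y + x - 5], [6·x + 3·y + 1, 3·x - 4]].
At the point, J = [[-3.0000, -8.0000], [10.0000, -1.0000]] (det J = 83.0000).
Solving J·Δ = −F gives Δ = (-0.6988, -0.9880).
Then the next iterate is (x, y)₁ = (0.3012, 0.0120).

(0.3012, 0.0120)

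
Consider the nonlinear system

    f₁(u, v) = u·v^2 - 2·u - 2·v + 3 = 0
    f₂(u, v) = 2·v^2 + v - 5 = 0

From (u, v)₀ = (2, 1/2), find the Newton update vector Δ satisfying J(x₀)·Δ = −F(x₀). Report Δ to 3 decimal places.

(-0.857, 1.333)

At (2, 1/2): F = (-1.500, -4.000).
Jacobian J = [[v^2 - 2, 2·u·v - 2], [0, 4·v + 1]].
At the point, J = [[-1.750, 0.000], [0.000, 3.000]] (det J = -5.250).
Solving J·Δ = −F gives Δ = (-0.857, 1.333).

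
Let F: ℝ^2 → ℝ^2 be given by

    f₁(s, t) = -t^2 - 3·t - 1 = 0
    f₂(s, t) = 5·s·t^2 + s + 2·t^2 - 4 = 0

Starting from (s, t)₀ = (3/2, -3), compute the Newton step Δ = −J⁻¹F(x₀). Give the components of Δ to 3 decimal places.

At (3/2, -3): F = (-1.000, 83.000).
Jacobian J = [[0, -2·t - 3], [5·t^2 + 1, 10·s·t + 4·t]].
At the point, J = [[0.000, 3.000], [46.000, -57.000]] (det J = -138.000).
Solving J·Δ = −F gives Δ = (-1.391, 0.333).

(-1.391, 0.333)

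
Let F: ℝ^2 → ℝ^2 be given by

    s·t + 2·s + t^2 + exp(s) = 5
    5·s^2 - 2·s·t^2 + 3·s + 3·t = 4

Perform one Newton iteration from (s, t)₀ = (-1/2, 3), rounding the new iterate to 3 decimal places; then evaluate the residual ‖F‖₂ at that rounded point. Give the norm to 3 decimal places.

At (-1/2, 3): F = (2.10653, 13.750).
Jacobian J = [[t + exp(s) + 2, s + 2·t], [10·s - 2·t^2 + 3, -4·s·t + 3]].
At the point, J = [[5.60653, 5.500], [-20.000, 9.000]] (det J = 160.45878).
Solving J·Δ = −F gives Δ = (0.353, -0.743).
Then the next iterate is (s, t)₁ = (-0.147, 2.257).
Re-evaluating at (-0.147, 2.257): F = (0.33156, 3.93570), so ‖F‖₂ = 3.950.

3.950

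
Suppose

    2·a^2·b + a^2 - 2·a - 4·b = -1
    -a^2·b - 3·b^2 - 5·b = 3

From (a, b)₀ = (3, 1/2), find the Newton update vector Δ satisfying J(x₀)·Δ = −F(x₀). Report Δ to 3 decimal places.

(-0.285, -0.582)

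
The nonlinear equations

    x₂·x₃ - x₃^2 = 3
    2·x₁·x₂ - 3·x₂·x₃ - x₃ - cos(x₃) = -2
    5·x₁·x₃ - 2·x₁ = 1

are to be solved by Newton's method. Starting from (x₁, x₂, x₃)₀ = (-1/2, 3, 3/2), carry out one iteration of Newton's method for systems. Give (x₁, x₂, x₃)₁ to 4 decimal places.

(-0.8851, 3.5000, -0.8473)

At (-1/2, 3, 3/2): F = (-0.7500, -16.070737, -3.7500).
Jacobian J = [[0, x₃, x₂ - 2·x₃], [2·x₂, 2·x₁ - 3·x₃, -3·x₂ + sin(x₃) - 1], [5·x₃ - 2, 0, 5·x₁]].
At the point, J = [[0.0000, 1.5000, 0.0000], [6.0000, -5.5000, -9.002505], [5.5000, 0.0000, -2.5000]] (det J = -51.770666).
Solving J·Δ = −F gives Δ = (-0.3851, 0.5000, -2.3473).
Then the next iterate is (x₁, x₂, x₃)₁ = (-0.8851, 3.5000, -0.8473).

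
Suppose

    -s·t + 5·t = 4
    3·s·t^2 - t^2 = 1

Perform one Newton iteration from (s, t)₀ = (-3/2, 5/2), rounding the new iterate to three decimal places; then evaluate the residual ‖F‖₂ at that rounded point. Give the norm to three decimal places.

5.507

At (-3/2, 5/2): F = (12.250, -35.375).
Jacobian J = [[-t, -s + 5], [3·t^2, 6·s·t - 2·t]].
At the point, J = [[-2.500, 6.500], [18.750, -27.500]] (det J = -53.125).
Solving J·Δ = −F gives Δ = (-2.013, -2.659).
Then the next iterate is (s, t)₁ = (-3.513, -0.159).
Re-evaluating at (-3.513, -0.159): F = (-5.35357, -1.29172), so ‖F‖₂ = 5.507.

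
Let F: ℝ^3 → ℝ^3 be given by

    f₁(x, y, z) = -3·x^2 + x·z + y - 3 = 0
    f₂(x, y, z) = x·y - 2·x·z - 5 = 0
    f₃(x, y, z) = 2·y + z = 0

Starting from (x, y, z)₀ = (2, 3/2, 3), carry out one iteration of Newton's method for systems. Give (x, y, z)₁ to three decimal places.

(0.406, -0.217, 0.435)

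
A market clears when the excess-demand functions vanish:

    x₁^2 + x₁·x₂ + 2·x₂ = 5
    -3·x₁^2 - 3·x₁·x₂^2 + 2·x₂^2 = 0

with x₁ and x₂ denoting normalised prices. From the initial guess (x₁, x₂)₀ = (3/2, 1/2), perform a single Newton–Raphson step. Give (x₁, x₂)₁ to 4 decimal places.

(0.3842, 1.9015)

At (3/2, 1/2): F = (-1.0000, -7.3750).
Jacobian J = [[2·x₁ + x₂, x₁ + 2], [-6·x₁ - 3·x₂^2, -6·x₁·x₂ + 4·x₂]].
At the point, J = [[3.5000, 3.5000], [-9.7500, -2.5000]] (det J = 25.3750).
Solving J·Δ = −F gives Δ = (-1.1158, 1.4015).
Then the next iterate is (x₁, x₂)₁ = (0.3842, 1.9015).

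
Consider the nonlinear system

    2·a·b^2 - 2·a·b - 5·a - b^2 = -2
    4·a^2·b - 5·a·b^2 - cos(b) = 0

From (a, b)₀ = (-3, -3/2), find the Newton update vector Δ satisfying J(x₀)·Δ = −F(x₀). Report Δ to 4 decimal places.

(0.9032, 0.2034)

At (-3, -3/2): F = (-7.7500, -20.320737).
Jacobian J = [[2·b^2 - 2·b - 5, 4·a·b - 2·a - 2·b], [8·a·b - 5·b^2, 4·a^2 - 10·a·b + sin(b)]].
At the point, J = [[2.5000, 27.0000], [24.7500, -9.997495]] (det J = -693.243737).
Solving J·Δ = −F gives Δ = (0.9032, 0.2034).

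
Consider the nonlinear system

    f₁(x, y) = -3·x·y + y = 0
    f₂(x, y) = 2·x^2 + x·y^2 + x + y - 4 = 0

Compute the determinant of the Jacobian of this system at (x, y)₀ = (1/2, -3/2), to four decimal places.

J = [[-3·y, -3·x + 1], [4·x + y^2 + 1, 2·x·y + 1]].
At the point, J = [[4.5000, -0.5000], [5.2500, -0.5000]].
det J = 0.3750.

0.3750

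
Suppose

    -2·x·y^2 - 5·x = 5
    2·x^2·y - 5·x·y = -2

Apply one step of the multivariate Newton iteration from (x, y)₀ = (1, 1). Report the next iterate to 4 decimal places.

(-0.8824, 1.2941)

At (1, 1): F = (-12.0000, -1.0000).
Jacobian J = [[-2·y^2 - 5, -4·x·y], [4·x·y - 5·y, 2·x^2 - 5·x]].
At the point, J = [[-7.0000, -4.0000], [-1.0000, -3.0000]] (det J = 17.0000).
Solving J·Δ = −F gives Δ = (-1.8824, 0.2941).
Then the next iterate is (x, y)₁ = (-0.8824, 1.2941).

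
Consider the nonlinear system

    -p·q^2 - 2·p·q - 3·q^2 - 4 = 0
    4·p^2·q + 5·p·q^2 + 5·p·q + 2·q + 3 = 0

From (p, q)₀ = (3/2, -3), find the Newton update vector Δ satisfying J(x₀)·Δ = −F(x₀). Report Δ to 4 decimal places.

(-2.5984, 1.1544)

At (3/2, -3): F = (-35.5000, 15.0000).
Jacobian J = [[-q^2 - 2·q, -2·p·q - 2·p - 6·q], [8·p·q + 5·q^2 + 5·q, 4·p^2 + 10·p·q + 5·p + 2]].
At the point, J = [[-3.0000, 24.0000], [-6.0000, -26.5000]] (det J = 223.5000).
Solving J·Δ = −F gives Δ = (-2.5984, 1.1544).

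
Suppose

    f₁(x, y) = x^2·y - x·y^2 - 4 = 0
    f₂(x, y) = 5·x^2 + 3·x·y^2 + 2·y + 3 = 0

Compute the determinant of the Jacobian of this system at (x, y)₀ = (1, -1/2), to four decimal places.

-20.2500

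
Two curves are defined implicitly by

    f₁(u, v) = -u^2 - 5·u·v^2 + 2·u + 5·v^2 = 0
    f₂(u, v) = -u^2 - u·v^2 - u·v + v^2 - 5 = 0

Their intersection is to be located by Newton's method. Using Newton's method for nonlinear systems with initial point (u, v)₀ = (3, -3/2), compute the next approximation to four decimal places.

(0.8086, -1.7640)

At (3, -3/2): F = (-25.5000, -14.0000).
Jacobian J = [[-2·u - 5·v^2 + 2, -10·u·v + 10·v], [-2·u - v^2 - v, -2·u·v - u + 2·v]].
At the point, J = [[-15.2500, 30.0000], [-6.7500, 3.0000]] (det J = 156.7500).
Solving J·Δ = −F gives Δ = (-2.1914, -0.2640).
Then the next iterate is (u, v)₁ = (0.8086, -1.7640).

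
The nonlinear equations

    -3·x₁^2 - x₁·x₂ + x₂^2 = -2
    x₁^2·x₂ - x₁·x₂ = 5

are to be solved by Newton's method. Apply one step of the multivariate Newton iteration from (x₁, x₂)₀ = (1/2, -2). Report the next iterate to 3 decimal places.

At (1/2, -2): F = (6.250, -4.500).
Jacobian J = [[-6·x₁ - x₂, -x₁ + 2·x₂], [2·x₁·x₂ - x₂, x₁^2 - x₁]].
At the point, J = [[-1.000, -4.500], [0.000, -0.250]] (det J = 0.250).
Solving J·Δ = −F gives Δ = (87.250, -18.000).
Then the next iterate is (x₁, x₂)₁ = (87.750, -20.000).

(87.750, -20.000)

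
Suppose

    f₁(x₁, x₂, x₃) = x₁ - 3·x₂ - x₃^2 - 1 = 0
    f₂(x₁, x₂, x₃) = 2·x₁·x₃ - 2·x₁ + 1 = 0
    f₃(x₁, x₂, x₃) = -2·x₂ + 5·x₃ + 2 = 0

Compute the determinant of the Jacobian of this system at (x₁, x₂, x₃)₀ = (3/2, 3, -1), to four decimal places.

J = [[1, -3, -2·x₃], [2·x₃ - 2, 0, 2·x₁], [0, -2, 5]].
At the point, J = [[1.0000, -3.0000, 2.0000], [-4.0000, 0.0000, 3.0000], [0.0000, -2.0000, 5.0000]].
det J = -38.0000.

-38.0000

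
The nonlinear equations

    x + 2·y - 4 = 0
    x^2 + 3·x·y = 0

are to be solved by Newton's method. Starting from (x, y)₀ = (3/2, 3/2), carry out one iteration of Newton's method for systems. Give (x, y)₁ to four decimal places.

(0.0000, 2.0000)

At (3/2, 3/2): F = (0.5000, 9.0000).
Jacobian J = [[1, 2], [2·x + 3·y, 3·x]].
At the point, J = [[1.0000, 2.0000], [7.5000, 4.5000]] (det J = -10.5000).
Solving J·Δ = −F gives Δ = (-1.5000, 0.5000).
Then the next iterate is (x, y)₁ = (0.0000, 2.0000).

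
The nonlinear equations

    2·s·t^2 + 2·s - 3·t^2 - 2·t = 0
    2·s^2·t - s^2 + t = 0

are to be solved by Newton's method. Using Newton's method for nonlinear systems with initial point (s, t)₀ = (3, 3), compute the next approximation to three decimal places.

(0.450, 4.500)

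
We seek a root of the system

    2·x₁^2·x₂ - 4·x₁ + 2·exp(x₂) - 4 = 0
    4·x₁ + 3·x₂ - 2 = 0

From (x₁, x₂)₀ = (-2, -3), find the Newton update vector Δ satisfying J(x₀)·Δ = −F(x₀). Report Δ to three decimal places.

At (-2, -3): F = (-19.90043, -19.000).
Jacobian J = [[4·x₁·x₂ - 4, 2·x₁^2 + 2·exp(x₂)], [4, 3]].
At the point, J = [[20.000, 8.09957], [4.000, 3.000]] (det J = 27.60170).
Solving J·Δ = −F gives Δ = (-3.412, 10.883).

(-3.412, 10.883)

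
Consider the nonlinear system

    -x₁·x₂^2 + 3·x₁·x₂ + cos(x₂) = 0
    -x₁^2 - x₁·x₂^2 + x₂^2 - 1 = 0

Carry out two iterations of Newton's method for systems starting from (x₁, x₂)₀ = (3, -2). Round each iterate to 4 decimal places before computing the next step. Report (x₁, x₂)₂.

At (3, -2): F = (-30.416147, -18.0000).
Jacobian J = [[-x₂^2 + 3·x₂, -2·x₁·x₂ + 3·x₁ - sin(x₂)], [-2·x₁ - x₂^2, -2·x₁·x₂ + 2·x₂]].
At the point, J = [[-10.0000, 21.909297], [-10.0000, 8.0000]] (det J = 139.092974).
Solving J·Δ = −F gives Δ = (-1.0859, 0.8927).
Then the next iterate is (x₁, x₂)₁ = (1.9141, -1.1073).
Round to (1.9141, -1.1073) and repeat: F = (-8.258274, -5.784569), J = [[-4.548013, 10.875761], [-5.054313, 2.024366]].
Δ = (-1.0094, 0.3372), so (x₁, x₂)₂ = (0.9047, -0.7701).

(0.9047, -0.7701)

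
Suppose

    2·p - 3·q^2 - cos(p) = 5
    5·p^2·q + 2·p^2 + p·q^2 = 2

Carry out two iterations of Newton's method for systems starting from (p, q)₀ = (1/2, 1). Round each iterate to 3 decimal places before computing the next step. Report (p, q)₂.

(2.608, -0.820)

At (1/2, 1): F = (-7.87758, 0.250).
Jacobian J = [[sin(p) + 2, -6·q], [10·p·q + 4·p + q^2, 5·p^2 + 2·p·q]].
At the point, J = [[2.47943, -6.000], [8.000, 2.250]] (det J = 53.57871).
Solving J·Δ = −F gives Δ = (0.303, -1.188).
Then the next iterate is (p, q)₁ = (0.803, -0.188).
Round to (0.803, -0.188) and repeat: F = (-4.19458, -1.28812), J = [[2.71944, 1.128], [1.73770, 2.92212]].
Δ = (1.805, -0.632), so (p, q)₂ = (2.608, -0.820).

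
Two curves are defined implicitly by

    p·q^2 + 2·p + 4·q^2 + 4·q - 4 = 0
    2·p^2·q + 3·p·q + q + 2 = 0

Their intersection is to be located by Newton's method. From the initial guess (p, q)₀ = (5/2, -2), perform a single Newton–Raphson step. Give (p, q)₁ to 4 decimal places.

(1.4215, -1.4305)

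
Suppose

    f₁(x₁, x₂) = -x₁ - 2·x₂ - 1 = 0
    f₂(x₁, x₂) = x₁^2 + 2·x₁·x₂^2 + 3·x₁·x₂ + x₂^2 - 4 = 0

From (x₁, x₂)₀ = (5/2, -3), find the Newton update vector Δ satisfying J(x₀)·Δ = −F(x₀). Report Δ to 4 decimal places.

(0.0664, 1.2168)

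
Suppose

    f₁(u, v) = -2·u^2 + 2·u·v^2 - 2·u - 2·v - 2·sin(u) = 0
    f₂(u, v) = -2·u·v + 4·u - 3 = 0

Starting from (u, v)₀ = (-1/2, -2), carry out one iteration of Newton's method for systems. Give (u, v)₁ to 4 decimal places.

At (-1/2, -2): F = (1.458851, -7.0000).
Jacobian J = [[-4·u + 2·v^2 - 2·cos(u) - 2, 4·u·v - 2], [-2·v + 4, -2·u]].
At the point, J = [[6.244835, 2.0000], [8.0000, 1.0000]] (det J = -9.755165).
Solving J·Δ = −F gives Δ = (1.5847, -5.6775).
Then the next iterate is (u, v)₁ = (1.0847, -7.6775).

(1.0847, -7.6775)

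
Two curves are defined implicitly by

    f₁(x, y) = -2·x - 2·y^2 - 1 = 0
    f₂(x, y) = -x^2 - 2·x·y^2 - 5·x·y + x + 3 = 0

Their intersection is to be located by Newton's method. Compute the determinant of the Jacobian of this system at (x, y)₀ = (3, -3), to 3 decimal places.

J = [[-2, -4·y], [-2·x - 2·y^2 - 5·y + 1, -4·x·y - 5·x]].
At the point, J = [[-2.000, 12.000], [-8.000, 21.000]].
det J = 54.000.

54.000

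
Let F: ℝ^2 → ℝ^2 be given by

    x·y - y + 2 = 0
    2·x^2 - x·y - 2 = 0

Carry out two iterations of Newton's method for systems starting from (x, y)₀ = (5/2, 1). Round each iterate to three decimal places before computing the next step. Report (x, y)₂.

At (5/2, 1): F = (3.500, 8.000).
Jacobian J = [[y, x - 1], [4·x - y, -x]].
At the point, J = [[1.000, 1.500], [9.000, -2.500]] (det J = -16.000).
Solving J·Δ = −F gives Δ = (-1.297, -1.469).
Then the next iterate is (x, y)₁ = (1.203, -0.469).
Round to (1.203, -0.469) and repeat: F = (1.90479, 1.45863), J = [[-0.469, 0.203], [5.281, -1.203]].
Δ = (-5.095, -21.155), so (x, y)₂ = (-3.892, -21.624).

(-3.892, -21.624)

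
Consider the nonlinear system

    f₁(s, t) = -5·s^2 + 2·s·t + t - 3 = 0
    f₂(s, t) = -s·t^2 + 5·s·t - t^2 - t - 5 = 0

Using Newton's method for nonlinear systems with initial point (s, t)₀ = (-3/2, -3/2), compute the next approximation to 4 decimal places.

(-0.5663, -1.5228)

At (-3/2, -3/2): F = (-11.2500, 8.8750).
Jacobian J = [[-10·s + 2·t, 2·s + 1], [-t^2 + 5·t, -2·s·t + 5·s - 2·t - 1]].
At the point, J = [[12.0000, -2.0000], [-9.7500, -10.0000]] (det J = -139.5000).
Solving J·Δ = −F gives Δ = (0.9337, -0.0228).
Then the next iterate is (s, t)₁ = (-0.5663, -1.5228).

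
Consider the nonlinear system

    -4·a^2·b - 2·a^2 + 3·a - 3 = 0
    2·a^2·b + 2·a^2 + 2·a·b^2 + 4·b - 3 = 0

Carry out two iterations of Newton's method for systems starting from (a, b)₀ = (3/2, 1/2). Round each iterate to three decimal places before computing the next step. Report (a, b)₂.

At (3/2, 1/2): F = (-7.500, 6.500).
Jacobian J = [[-8·a·b - 4·a + 3, -4·a^2], [4·a·b + 4·a + 2·b^2, 2·a^2 + 4·a·b + 4]].
At the point, J = [[-9.000, -9.000], [9.500, 11.500]] (det J = -18.000).
Solving J·Δ = −F gives Δ = (-1.542, 0.708).
Then the next iterate is (a, b)₁ = (-0.042, 1.208).
Round to (-0.042, 1.208) and repeat: F = (-3.13805, 1.71721), J = [[3.57389, -0.00706], [2.54758, 3.80058]].
Δ = (0.876, -1.039), so (a, b)₂ = (0.834, 0.169).

(0.834, 0.169)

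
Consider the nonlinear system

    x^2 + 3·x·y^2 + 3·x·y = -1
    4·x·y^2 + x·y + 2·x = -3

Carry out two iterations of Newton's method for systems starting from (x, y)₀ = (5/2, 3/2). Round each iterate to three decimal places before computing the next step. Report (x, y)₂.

(2.567, -0.576)

At (5/2, 3/2): F = (35.375, 34.250).
Jacobian J = [[2·x + 3·y^2 + 3·y, 6·x·y + 3·x], [4·y^2 + y + 2, 8·x·y + x]].
At the point, J = [[16.250, 30.000], [12.500, 32.500]] (det J = 153.125).
Solving J·Δ = −F gives Δ = (-0.798, -0.747).
Then the next iterate is (x, y)₁ = (1.702, 0.753).
Round to (1.702, 0.753) and repeat: F = (10.63677, 11.54580), J = [[7.36403, 12.79564], [5.02104, 11.95485]].
Δ = (0.865, -1.329), so (x, y)₂ = (2.567, -0.576).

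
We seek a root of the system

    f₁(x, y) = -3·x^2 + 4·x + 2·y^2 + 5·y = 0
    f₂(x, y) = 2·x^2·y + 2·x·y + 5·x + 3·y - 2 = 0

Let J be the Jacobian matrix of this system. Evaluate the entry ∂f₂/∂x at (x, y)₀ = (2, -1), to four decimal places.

-5.0000

∂f₂/∂x = 4·x·y + 2·y + 5.
At (2, -1) this is -5.0000.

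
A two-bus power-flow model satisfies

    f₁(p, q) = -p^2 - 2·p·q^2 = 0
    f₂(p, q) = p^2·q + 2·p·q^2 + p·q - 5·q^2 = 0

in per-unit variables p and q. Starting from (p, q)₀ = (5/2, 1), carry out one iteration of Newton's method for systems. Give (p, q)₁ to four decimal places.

At (5/2, 1): F = (-11.2500, 8.7500).
Jacobian J = [[-2·p - 2·q^2, -4·p·q], [2·p·q + 2·q^2 + q, p^2 + 4·p·q + p - 10·q]].
At the point, J = [[-7.0000, -10.0000], [8.0000, 8.7500]] (det J = 18.7500).
Solving J·Δ = −F gives Δ = (0.5833, -1.5333).
Then the next iterate is (p, q)₁ = (3.0833, -0.5333).

(3.0833, -0.5333)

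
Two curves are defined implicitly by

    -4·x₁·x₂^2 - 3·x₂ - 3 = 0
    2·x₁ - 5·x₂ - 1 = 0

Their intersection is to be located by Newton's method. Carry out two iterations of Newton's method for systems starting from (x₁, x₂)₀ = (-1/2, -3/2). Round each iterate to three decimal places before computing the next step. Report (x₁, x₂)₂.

At (-1/2, -3/2): F = (6.000, 5.500).
Jacobian J = [[-4·x₂^2, -8·x₁·x₂ - 3], [2, -5]].
At the point, J = [[-9.000, -9.000], [2.000, -5.000]] (det J = 63.000).
Solving J·Δ = −F gives Δ = (-0.310, 0.976).
Then the next iterate is (x₁, x₂)₁ = (-0.810, -0.524).
Round to (-0.810, -0.524) and repeat: F = (-0.53837, 0.000), J = [[-1.09830, -6.39552], [2.000, -5.000]].
Δ = (-0.147, -0.059), so (x₁, x₂)₂ = (-0.957, -0.583).

(-0.957, -0.583)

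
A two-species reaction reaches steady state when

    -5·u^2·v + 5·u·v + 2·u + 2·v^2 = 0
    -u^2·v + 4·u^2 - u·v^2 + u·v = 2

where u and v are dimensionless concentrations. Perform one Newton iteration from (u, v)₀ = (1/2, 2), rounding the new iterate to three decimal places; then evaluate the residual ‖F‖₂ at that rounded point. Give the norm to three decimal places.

At (1/2, 2): F = (11.500, -2.500).
Jacobian J = [[-10·u·v + 5·v + 2, -5·u^2 + 5·u + 4·v], [-2·u·v + 8·u - v^2 + v, -u^2 - 2·u·v + u]].
At the point, J = [[2.000, 9.250], [0.000, -1.750]] (det J = -3.500).
Solving J·Δ = −F gives Δ = (0.857, -1.429).
Then the next iterate is (u, v)₁ = (1.357, 0.571).
Re-evaluating at (1.357, 0.571): F = (1.98298, 4.64674), so ‖F‖₂ = 5.052.

5.052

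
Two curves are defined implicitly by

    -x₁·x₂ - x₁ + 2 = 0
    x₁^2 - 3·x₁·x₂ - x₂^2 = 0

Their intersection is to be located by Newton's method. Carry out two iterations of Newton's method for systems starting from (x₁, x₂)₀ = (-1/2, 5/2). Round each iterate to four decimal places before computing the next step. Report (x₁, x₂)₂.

(1.7701, 0.3943)

At (-1/2, 5/2): F = (3.7500, -2.2500).
Jacobian J = [[-x₂ - 1, -x₁], [2·x₁ - 3·x₂, -3·x₁ - 2·x₂]].
At the point, J = [[-3.5000, 0.5000], [-8.5000, -3.5000]] (det J = 16.5000).
Solving J·Δ = −F gives Δ = (0.7273, -2.4091).
Then the next iterate is (x₁, x₂)₁ = (0.2273, 0.0909).
Round to (0.2273, 0.0909) and repeat: F = (1.752038, -0.018582), J = [[-1.0909, -0.2273], [0.1819, -0.8637]].
Δ = (1.5428, 0.3034), so (x₁, x₂)₂ = (1.7701, 0.3943).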